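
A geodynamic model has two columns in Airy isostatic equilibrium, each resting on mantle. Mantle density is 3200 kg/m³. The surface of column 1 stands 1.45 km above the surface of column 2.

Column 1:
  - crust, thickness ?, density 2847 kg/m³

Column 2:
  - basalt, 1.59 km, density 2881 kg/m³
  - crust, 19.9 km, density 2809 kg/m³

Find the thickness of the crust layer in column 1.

Take the compensation level at the base of the deeper column (depth z_c below the surface of column 1) and equate Σ ρ_i t_i down to z_c; mantle fills any gap and the z_c terms cancel.
Column 1: x×2847 + (z_c − 0 − x)×3200
Column 2: 1.45×0 + 1.59×2881 + 19.9×2809 + (z_c − 1.45 − 21.49)×3200
The z_c×3200 term appears on both sides and cancels. Collect the known terms of each column as K = Σ(ρt)_known − 3200 × (depth of known layers): K_1 = 0 − 3200×0 = 0; K_2 = 60479.89 − 3200×(1.45 + 21.49) = −12928.11.
Balance: K_1 − x×(3200 − 2847) = K_2, so x = (K_1 − K_2)/(3200 − 2847) = 12928.1/353 = 36.6 km.

36.6 km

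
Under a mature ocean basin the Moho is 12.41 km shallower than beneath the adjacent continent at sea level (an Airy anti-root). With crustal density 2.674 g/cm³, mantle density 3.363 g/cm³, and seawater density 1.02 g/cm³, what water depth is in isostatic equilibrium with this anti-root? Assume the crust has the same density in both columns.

5.17 km

Replacing a thickness d of crust by seawater at the top must be balanced by replacing crust with mantle at the base: d (ρ_c − ρ_w) = a (ρ_m − ρ_c).
d = a (ρ_m − ρ_c)/(ρ_c − ρ_w) = 12.41 km × 0.689/1.654 = 5.17 km.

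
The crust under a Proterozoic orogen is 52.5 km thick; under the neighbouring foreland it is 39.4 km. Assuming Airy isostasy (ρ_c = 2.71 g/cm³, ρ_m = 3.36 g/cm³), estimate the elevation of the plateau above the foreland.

2.53 km

Excess crust Δ = 52.5 km − 39.4 km = 13.1 km, split between elevation h and root r with h + r = Δ.
Airy balance ρ_c h = (ρ_m − ρ_c) r gives r = h ρ_c/(ρ_m − ρ_c), so h (1 + ρ_c/(ρ_m − ρ_c)) = Δ, i.e. h = Δ (ρ_m − ρ_c)/ρ_m.
h = 13.1 km × 0.65/3.36 = 2.53 km.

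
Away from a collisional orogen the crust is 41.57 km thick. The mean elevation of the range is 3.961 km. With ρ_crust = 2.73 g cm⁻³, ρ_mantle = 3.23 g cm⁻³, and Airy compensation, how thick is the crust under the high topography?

67.2 km

Root depth r = h ρ_c / (ρ_m − ρ_c) = 3.961 km × 2.73 / 0.5 = 21.63 km.
Total thickness = T + h + r = 41.57 km + 3.961 km + 21.63 km = 67.2 km.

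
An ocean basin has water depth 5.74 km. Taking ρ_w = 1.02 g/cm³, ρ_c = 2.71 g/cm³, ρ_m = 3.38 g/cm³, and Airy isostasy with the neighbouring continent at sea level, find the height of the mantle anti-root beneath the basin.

Isostatic balance requires: replacing crust with seawater at the top is compensated by replacing crust with mantle at the base: d (ρ_c − ρ_w) = a (ρ_m − ρ_c).
a = d (ρ_c − ρ_w)/(ρ_m − ρ_c) = 5.74 km × 1.69/0.67 = 14.5 km.

14.5 km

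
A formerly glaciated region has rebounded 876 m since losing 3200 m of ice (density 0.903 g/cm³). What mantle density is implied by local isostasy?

ρ_m = ρ_ice t / u = 0.903 × 3200 m/876 m = 3.3 g/cm³.

3.3 g/cm³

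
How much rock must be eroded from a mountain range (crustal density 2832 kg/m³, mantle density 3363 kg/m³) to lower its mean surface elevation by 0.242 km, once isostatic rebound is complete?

1.53 km

Net drop Δ = e − u = e − e ρ_c/ρ_m = e (ρ_m − ρ_c)/ρ_m.
e = Δ ρ_m/(ρ_m − ρ_c) = 0.242 km × 3363/531 = 1.53 km.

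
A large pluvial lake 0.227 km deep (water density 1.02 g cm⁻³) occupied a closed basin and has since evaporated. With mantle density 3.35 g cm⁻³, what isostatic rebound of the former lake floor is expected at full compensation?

0.0691 km

u = d ρ_w/ρ_m = 0.227 km × 1.02/3.35 = 0.0691 km.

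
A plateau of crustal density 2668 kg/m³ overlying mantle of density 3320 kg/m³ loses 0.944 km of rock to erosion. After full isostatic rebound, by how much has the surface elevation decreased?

Rebound u = e ρ_c/ρ_m = 0.944 km × 2668/3320 = 0.7586 km.
Net surface drop = e − u = 0.944 km − 0.7586 km = e (ρ_m − ρ_c)/ρ_m = 0.185 km.

0.185 km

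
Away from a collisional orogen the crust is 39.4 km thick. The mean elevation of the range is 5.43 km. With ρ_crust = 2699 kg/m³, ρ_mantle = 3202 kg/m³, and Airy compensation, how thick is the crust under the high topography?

74 km

Root depth r = h ρ_c / (ρ_m − ρ_c) = 5.43 km × 2699 / 503 = 29.14 km.
Total thickness = T + h + r = 39.4 km + 5.43 km + 29.14 km = 74 km.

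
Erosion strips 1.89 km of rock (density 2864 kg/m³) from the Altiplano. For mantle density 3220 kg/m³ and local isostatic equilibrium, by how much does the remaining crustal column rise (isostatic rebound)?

1.68 km

Unloading: uplift u = e ρ_c/ρ_m = 1.89 km × 2864/3220 = 1.68 km.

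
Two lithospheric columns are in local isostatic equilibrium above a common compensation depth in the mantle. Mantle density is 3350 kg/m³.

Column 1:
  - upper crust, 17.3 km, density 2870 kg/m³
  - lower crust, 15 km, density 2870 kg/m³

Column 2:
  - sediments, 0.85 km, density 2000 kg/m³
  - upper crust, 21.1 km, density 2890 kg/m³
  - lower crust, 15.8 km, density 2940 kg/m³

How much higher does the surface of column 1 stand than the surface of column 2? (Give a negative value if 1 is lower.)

−0.546 km

For any compensation level in the mantle, the mantle terms cancel and isostasy reduces to e = (Σt_1 − Σt_2) − (Σ(ρt)_1 − Σ(ρt)_2) / ρ_m.
Σt_1 = 32.3 km; Σt_2 = 37.75 km; Σ(ρt)_1 = 92701; Σ(ρt)_2 = 109131 (in km·kg/m³).
e = (32.3 − 37.75) − (92701 − 109131) / 3350 = −0.546 km.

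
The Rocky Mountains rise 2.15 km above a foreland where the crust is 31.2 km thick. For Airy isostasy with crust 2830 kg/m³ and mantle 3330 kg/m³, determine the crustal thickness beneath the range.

45.5 km

Root depth r = h ρ_c / (ρ_m − ρ_c) = 2.15 km × 2830 / 500 = 12.17 km.
Total thickness = T + h + r = 31.2 km + 2.15 km + 12.17 km = 45.5 km.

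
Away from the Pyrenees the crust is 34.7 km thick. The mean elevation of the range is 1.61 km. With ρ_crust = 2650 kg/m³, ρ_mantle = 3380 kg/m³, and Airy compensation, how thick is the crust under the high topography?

42.2 km

Root depth r = h ρ_c / (ρ_m − ρ_c) = 1.61 km × 2650 / 730 = 5.845 km.
Total thickness = T + h + r = 34.7 km + 1.61 km + 5.845 km = 42.2 km.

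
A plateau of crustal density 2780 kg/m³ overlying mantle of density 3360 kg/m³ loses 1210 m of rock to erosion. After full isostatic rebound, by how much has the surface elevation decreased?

209 m

Rebound u = e ρ_c/ρ_m = 1210 m × 2780/3360 = 1001 m.
Net surface drop = e − u = 1210 m − 1001 m = e (ρ_m − ρ_c)/ρ_m = 209 m.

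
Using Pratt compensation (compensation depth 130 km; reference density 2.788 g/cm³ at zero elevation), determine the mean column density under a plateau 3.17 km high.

Pratt balance: ρ_ref D = ρ (D + h).
ρ = ρ_ref D/(D + h) = 2.788 × 130 km/(130 km + 3.17 km) = 2.72 g/cm³.

2.72 g/cm³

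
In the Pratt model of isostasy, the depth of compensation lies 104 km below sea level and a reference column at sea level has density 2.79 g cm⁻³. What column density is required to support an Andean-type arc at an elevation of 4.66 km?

2.67 g cm⁻³

Pratt balance: ρ_ref D = ρ (D + h).
ρ = ρ_ref D/(D + h) = 2.79 × 104 km/(104 km + 4.66 km) = 2.67 g cm⁻³.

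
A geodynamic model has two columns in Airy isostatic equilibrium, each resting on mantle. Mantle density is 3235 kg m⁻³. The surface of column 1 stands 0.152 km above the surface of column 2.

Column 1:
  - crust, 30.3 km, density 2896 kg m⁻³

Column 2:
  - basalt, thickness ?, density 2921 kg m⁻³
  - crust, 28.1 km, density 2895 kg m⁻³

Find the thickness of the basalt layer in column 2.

Take the compensation level at the base of the deeper column (depth z_c below the surface of column 1) and equate Σ ρ_i t_i down to z_c; mantle fills any gap and the z_c terms cancel.
Column 1: 30.3×2896 + (z_c − 30.3)×3235
Column 2: 0.152×0 + x×2921 + 28.1×2895 + (z_c − 0.152 − 28.1 − x)×3235
The z_c×3235 term appears on both sides and cancels. Collect the known terms of each column as K = Σ(ρt)_known − 3235 × (depth of known layers): K_1 = 87748.8 − 3235×30.3 = −10271.7; K_2 = 81349.5 − 3235×(0.152 + 28.1) = −10045.72.
Balance: K_1 = K_2 − x×(3235 − 2921), so x = (K_2 − K_1)/(3235 − 2921) = 225.98/314 = 0.72 km.

0.72 km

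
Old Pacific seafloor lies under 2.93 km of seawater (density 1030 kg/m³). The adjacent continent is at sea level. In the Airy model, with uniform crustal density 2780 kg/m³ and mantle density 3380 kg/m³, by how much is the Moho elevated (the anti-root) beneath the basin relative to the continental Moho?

Isostatic balance requires: replacing crust with seawater at the top is compensated by replacing crust with mantle at the base: d (ρ_c − ρ_w) = a (ρ_m − ρ_c).
a = d (ρ_c − ρ_w)/(ρ_m − ρ_c) = 2.93 km × 1750/600 = 8.55 km.

8.55 km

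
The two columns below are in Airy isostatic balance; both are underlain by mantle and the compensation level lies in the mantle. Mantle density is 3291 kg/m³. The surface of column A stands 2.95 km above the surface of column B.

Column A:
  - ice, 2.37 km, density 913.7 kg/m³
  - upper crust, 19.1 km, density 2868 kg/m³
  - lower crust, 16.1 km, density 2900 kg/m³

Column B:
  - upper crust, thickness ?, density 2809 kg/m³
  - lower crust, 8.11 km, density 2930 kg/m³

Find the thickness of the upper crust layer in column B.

15.3 km

Take the compensation level at the base of the deeper column (depth z_c below the surface of column A) and equate Σ ρ_i t_i down to z_c; mantle fills any gap and the z_c terms cancel.
Column A: 2.37×913.7 + 19.1×2868 + 16.1×2900 + (z_c − 37.57)×3291
Column B: 2.95×0 + x×2809 + 8.11×2930 + (z_c − 2.95 − 8.11 − x)×3291
The z_c×3291 term appears on both sides and cancels. Collect the known terms of each column as K = Σ(ρt)_known − 3291 × (depth of known layers): K_A = 103634.269 − 3291×37.57 = −20008.601; K_B = 23762.3 − 3291×(2.95 + 8.11) = −12636.16.
Balance: K_A = K_B − x×(3291 − 2809), so x = (K_B − K_A)/(3291 − 2809) = 7372.44/482 = 15.3 km.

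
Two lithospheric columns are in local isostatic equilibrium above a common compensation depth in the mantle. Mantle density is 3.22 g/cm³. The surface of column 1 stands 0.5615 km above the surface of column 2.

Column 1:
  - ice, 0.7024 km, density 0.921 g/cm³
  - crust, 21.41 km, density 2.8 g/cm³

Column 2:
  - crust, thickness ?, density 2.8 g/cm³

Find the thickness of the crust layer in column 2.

20.9 km

Take the compensation level at the base of the deeper column (depth z_c below the surface of column 1) and equate Σ ρ_i t_i down to z_c; mantle fills any gap and the z_c terms cancel.
Column 1: 0.7024×0.921 + 21.41×2.8 + (z_c − 22.1124)×3.22
Column 2: 0.5615×0 + x×2.8 + (z_c − 0.5615 − 0 − x)×3.22
The z_c×3.22 term appears on both sides and cancels. Collect the known terms of each column as K = Σ(ρt)_known − 3.22 × (depth of known layers): K_1 = 60.5949104 − 3.22×22.1124 = −10.6070176; K_2 = 0 − 3.22×(0.5615 + 0) = −1.80803.
Balance: K_1 = K_2 − x×(3.22 − 2.8), so x = (K_2 − K_1)/(3.22 − 2.8) = 8.79899/0.42 = 20.9 km.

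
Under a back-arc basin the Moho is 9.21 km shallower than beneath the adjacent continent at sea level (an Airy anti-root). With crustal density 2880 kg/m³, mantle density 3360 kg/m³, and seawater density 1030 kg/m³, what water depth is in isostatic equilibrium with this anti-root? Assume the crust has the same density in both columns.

2.39 km

Replacing a thickness d of crust by seawater at the top must be balanced by replacing crust with mantle at the base: d (ρ_c − ρ_w) = a (ρ_m − ρ_c).
d = a (ρ_m − ρ_c)/(ρ_c − ρ_w) = 9.21 km × 480/1850 = 2.39 km.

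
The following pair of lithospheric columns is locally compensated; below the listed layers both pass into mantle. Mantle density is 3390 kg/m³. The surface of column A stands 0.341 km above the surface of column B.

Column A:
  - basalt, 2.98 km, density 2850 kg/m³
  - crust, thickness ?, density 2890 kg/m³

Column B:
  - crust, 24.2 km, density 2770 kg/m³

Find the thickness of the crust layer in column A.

Take the compensation level at the base of the deeper column (depth z_c below the surface of column A) and equate Σ ρ_i t_i down to z_c; mantle fills any gap and the z_c terms cancel.
Column A: 2.98×2850 + x×2890 + (z_c − 2.98 − x)×3390
Column B: 0.341×0 + 24.2×2770 + (z_c − 0.341 − 24.2)×3390
The z_c×3390 term appears on both sides and cancels. Collect the known terms of each column as K = Σ(ρt)_known − 3390 × (depth of known layers): K_A = 8493 − 3390×2.98 = −1609.2; K_B = 67034 − 3390×(0.341 + 24.2) = −16159.99.
Balance: K_A − x×(3390 − 2890) = K_B, so x = (K_A − K_B)/(3390 − 2890) = 14550.8/500 = 29.1 km.

29.1 km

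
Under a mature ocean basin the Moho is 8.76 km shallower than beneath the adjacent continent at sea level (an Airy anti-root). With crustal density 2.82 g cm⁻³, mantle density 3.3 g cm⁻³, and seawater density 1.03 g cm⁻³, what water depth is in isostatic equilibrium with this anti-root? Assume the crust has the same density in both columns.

Replacing a thickness d of crust by seawater at the top must be balanced by replacing crust with mantle at the base: d (ρ_c − ρ_w) = a (ρ_m − ρ_c).
d = a (ρ_m − ρ_c)/(ρ_c − ρ_w) = 8.76 km × 0.48/1.79 = 2.35 km.

2.35 km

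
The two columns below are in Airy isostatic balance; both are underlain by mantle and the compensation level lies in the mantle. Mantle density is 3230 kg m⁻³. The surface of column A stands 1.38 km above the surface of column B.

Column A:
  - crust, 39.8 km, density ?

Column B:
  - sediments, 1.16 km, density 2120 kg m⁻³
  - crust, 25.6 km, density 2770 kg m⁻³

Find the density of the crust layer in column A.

2790 kg m⁻³

Take the compensation level at the base of the deeper column (depth z_c below the surface of column A) and equate Σ ρ_i t_i down to z_c; mantle fills any gap and the z_c terms cancel.
Column A: 39.8×ρ + (z_c − 39.8)×3230
Column B: 1.38×0 + 1.16×2120 + 25.6×2770 + (z_c − 1.38 − 26.76)×3230
The z_c×3230 term appears on both sides and cancels. Collect the known terms of each column as K = Σ(ρt)_known − 3230 × (depth of known layers): K_A = 0 − 3230×39.8 = −128554; K_B = 73371.2 − 3230×(1.38 + 26.76) = −17521.
Balance: K_A + 39.8×ρ = K_B, so ρ = (K_B − K_A)/39.8 = 111033/39.8 = 2790 kg m⁻³.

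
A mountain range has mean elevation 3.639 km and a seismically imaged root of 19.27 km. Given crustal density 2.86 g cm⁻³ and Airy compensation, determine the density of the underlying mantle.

Airy balance: ρ_c h = (ρ_m − ρ_c) r → ρ_m = ρ_c (1 + h/r).
ρ_m = 2.86 × (1 + 3.639 km/19.27 km) = 3.4 g cm⁻³.

3.4 g cm⁻³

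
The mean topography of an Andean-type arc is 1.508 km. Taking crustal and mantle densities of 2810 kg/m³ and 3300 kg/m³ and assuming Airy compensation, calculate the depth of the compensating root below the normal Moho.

8.65 km

Equating mass per unit area of the two columns: the weight of the topography is balanced by the buoyancy of the root, ρ_c h = (ρ_m − ρ_c) r.
r = h · ρ_c / (ρ_m − ρ_c) = 1.508 km × 2810 / (3300 − 2810) = 8.65 km.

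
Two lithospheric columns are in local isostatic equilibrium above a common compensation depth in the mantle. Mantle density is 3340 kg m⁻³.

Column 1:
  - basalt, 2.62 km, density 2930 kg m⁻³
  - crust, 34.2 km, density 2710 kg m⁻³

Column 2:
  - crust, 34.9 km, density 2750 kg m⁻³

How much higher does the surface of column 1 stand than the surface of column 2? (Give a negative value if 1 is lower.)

0.608 km

For any compensation level in the mantle, the mantle terms cancel and isostasy reduces to e = (Σt_1 − Σt_2) − (Σ(ρt)_1 − Σ(ρt)_2) / ρ_m.
Σt_1 = 36.82 km; Σt_2 = 34.9 km; Σ(ρt)_1 = 100358.6; Σ(ρt)_2 = 95975 (in km·kg m⁻³).
e = (36.82 − 34.9) − (100358.6 − 95975) / 3340 = 0.608 km.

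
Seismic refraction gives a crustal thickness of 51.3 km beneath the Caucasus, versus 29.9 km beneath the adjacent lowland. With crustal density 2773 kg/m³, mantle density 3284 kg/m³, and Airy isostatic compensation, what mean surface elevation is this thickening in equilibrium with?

3.33 km

Excess crust Δ = 51.3 km − 29.9 km = 21.4 km, split between elevation h and root r with h + r = Δ.
Airy balance ρ_c h = (ρ_m − ρ_c) r gives r = h ρ_c/(ρ_m − ρ_c), so h (1 + ρ_c/(ρ_m − ρ_c)) = Δ, i.e. h = Δ (ρ_m − ρ_c)/ρ_m.
h = 21.4 km × 511/3284 = 3.33 km.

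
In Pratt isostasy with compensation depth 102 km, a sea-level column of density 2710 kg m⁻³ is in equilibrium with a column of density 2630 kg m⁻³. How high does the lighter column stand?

3.1 km

ρ_ref D = ρ (D + h) → h = D (ρ_ref − ρ)/ρ.
h = 102 km × (2710 − 2630)/2630 = 3.1 km.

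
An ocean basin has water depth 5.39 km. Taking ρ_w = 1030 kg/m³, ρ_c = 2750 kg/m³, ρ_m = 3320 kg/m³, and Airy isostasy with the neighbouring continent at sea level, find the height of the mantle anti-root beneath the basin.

By Archimedes' principle applied to the lithosphere: replacing crust with seawater at the top is compensated by replacing crust with mantle at the base: d (ρ_c − ρ_w) = a (ρ_m − ρ_c).
a = d (ρ_c − ρ_w)/(ρ_m − ρ_c) = 5.39 km × 1720/570 = 16.3 km.

16.3 km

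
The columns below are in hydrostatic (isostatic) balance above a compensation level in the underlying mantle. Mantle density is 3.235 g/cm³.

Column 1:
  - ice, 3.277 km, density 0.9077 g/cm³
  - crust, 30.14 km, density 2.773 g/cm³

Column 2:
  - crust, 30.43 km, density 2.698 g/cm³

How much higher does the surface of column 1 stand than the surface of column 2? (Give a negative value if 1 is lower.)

1.61 km

For any compensation level in the mantle, the mantle terms cancel and isostasy reduces to e = (Σt_1 − Σt_2) − (Σ(ρt)_1 − Σ(ρt)_2) / ρ_m.
Σt_1 = 33.417 km; Σt_2 = 30.43 km; Σ(ρt)_1 = 86.5527529; Σ(ρt)_2 = 82.10014 (in km·g/cm³).
e = (33.417 − 30.43) − (86.5527529 − 82.10014) / 3.235 = 1.61 km.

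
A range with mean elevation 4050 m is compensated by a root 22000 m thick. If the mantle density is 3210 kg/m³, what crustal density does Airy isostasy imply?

2710 kg/m³

ρ_c h = (ρ_m − ρ_c) r → ρ_c (h + r) = ρ_m r → ρ_c = ρ_m r / (h + r).
ρ_c = 3210 × 22000 m / (4050 m + 22000 m) = 2710 kg/m³.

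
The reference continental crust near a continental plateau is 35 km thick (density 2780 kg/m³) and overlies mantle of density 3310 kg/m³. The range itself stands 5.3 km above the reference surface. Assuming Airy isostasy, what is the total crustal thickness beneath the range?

Root depth r = h ρ_c / (ρ_m − ρ_c) = 5.3 km × 2780 / 530 = 27.8 km.
Total thickness = T + h + r = 35 km + 5.3 km + 27.8 km = 68.1 km.

68.1 km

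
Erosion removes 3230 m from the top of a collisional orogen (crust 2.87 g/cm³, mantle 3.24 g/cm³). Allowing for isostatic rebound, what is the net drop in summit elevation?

369 m

Rebound u = e ρ_c/ρ_m = 3230 m × 2.87/3.24 = 2861 m.
Net surface drop = e − u = 3230 m − 2861 m = e (ρ_m − ρ_c)/ρ_m = 369 m.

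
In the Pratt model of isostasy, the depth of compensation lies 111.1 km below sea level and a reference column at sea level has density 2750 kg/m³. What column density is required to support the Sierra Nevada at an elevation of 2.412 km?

Pratt balance: ρ_ref D = ρ (D + h).
ρ = ρ_ref D/(D + h) = 2750 × 111.1 km/(111.1 km + 2.412 km) = 2690 kg/m³.

2690 kg/m³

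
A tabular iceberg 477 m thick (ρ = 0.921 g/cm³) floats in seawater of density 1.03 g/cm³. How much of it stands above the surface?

50.5 m

Floating equilibrium: submerged depth d = t ρ_obj/ρ_fluid = 477 m × 0.921/1.03 = 426.5 m.
Freeboard = t − d = 477 m − 426.5 m = 50.5 m.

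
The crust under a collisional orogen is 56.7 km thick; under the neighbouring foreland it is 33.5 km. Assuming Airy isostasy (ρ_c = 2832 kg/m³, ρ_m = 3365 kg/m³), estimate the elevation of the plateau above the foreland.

3.67 km

Excess crust Δ = 56.7 km − 33.5 km = 23.2 km, split between elevation h and root r with h + r = Δ.
Airy balance ρ_c h = (ρ_m − ρ_c) r gives r = h ρ_c/(ρ_m − ρ_c), so h (1 + ρ_c/(ρ_m − ρ_c)) = Δ, i.e. h = Δ (ρ_m − ρ_c)/ρ_m.
h = 23.2 km × 533/3365 = 3.67 km.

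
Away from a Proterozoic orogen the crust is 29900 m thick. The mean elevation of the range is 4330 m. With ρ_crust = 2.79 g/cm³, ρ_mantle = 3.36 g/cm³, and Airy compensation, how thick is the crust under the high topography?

Root depth r = h ρ_c / (ρ_m − ρ_c) = 4330 m × 2.79 / 0.57 = 21190 m.
Total thickness = T + h + r = 29900 m + 4330 m + 21190 m = 55400 m.

55400 m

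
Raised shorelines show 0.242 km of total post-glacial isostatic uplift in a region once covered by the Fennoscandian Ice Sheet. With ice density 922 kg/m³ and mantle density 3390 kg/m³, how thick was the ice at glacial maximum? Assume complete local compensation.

u = t ρ_ice/ρ_m → t = u ρ_m/ρ_ice = 0.242 km × 3390/922 = 0.89 km.

0.89 km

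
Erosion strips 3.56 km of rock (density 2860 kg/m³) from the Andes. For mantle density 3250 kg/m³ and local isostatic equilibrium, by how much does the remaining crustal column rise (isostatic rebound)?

Unloading: uplift u = e ρ_c/ρ_m = 3.56 km × 2860/3250 = 3.13 km.

3.13 km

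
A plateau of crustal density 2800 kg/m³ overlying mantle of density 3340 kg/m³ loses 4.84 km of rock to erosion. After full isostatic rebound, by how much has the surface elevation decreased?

0.783 km

Rebound u = e ρ_c/ρ_m = 4.84 km × 2800/3340 = 4.057 km.
Net surface drop = e − u = 4.84 km − 4.057 km = e (ρ_m − ρ_c)/ρ_m = 0.783 km.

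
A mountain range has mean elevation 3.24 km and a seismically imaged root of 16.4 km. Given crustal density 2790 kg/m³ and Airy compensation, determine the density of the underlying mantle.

Airy balance: ρ_c h = (ρ_m − ρ_c) r → ρ_m = ρ_c (1 + h/r).
ρ_m = 2790 × (1 + 3.24 km/16.4 km) = 3340 kg/m³.

3340 kg/m³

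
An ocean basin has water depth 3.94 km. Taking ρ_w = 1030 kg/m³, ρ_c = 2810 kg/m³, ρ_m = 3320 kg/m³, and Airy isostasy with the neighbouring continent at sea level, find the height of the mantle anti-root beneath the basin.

For local isostatic compensation: replacing crust with seawater at the top is compensated by replacing crust with mantle at the base: d (ρ_c − ρ_w) = a (ρ_m − ρ_c).
a = d (ρ_c − ρ_w)/(ρ_m − ρ_c) = 3.94 km × 1780/510 = 13.8 km.

13.8 km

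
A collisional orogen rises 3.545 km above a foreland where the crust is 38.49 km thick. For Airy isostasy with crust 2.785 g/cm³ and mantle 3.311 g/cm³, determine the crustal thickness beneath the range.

Root depth r = h ρ_c / (ρ_m − ρ_c) = 3.545 km × 2.785 / 0.526 = 18.77 km.
Total thickness = T + h + r = 38.49 km + 3.545 km + 18.77 km = 60.8 km.

60.8 km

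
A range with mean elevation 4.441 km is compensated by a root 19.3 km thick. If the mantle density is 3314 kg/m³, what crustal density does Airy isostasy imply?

ρ_c h = (ρ_m − ρ_c) r → ρ_c (h + r) = ρ_m r → ρ_c = ρ_m r / (h + r).
ρ_c = 3314 × 19.3 km / (4.441 km + 19.3 km) = 2690 kg/m³.

2690 kg/m³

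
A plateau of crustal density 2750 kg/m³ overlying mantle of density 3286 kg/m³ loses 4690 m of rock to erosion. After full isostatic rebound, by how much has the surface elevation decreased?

765 m

Rebound u = e ρ_c/ρ_m = 4690 m × 2750/3286 = 3925 m.
Net surface drop = e − u = 4690 m − 3925 m = e (ρ_m − ρ_c)/ρ_m = 765 m.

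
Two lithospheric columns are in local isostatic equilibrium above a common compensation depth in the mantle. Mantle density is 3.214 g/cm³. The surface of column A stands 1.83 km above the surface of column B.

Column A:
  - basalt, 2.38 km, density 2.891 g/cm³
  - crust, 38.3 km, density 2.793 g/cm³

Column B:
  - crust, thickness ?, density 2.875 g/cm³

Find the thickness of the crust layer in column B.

32.5 km

Take the compensation level at the base of the deeper column (depth z_c below the surface of column A) and equate Σ ρ_i t_i down to z_c; mantle fills any gap and the z_c terms cancel.
Column A: 2.38×2.891 + 38.3×2.793 + (z_c − 40.68)×3.214
Column B: 1.83×0 + x×2.875 + (z_c − 1.83 − 0 − x)×3.214
The z_c×3.214 term appears on both sides and cancels. Collect the known terms of each column as K = Σ(ρt)_known − 3.214 × (depth of known layers): K_A = 113.85248 − 3.214×40.68 = −16.89304; K_B = 0 − 3.214×(1.83 + 0) = −5.88162.
Balance: K_A = K_B − x×(3.214 − 2.875), so x = (K_B − K_A)/(3.214 − 2.875) = 11.0114/0.339 = 32.5 km.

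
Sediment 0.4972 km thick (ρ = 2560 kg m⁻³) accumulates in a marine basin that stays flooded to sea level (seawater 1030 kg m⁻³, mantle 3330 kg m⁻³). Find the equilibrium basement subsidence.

Submarine loading: the sediment displaces seawater, and the subsidence is in turn flooded, so s (ρ_m − ρ_w) = t (ρ_sed − ρ_w).
s = 0.4972 km × (2560 − 1030) / (3330 − 1030) = 0.331 km.

0.331 km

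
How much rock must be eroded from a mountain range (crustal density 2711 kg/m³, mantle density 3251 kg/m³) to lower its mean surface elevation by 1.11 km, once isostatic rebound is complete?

6.68 km

Net drop Δ = e − u = e − e ρ_c/ρ_m = e (ρ_m − ρ_c)/ρ_m.
e = Δ ρ_m/(ρ_m − ρ_c) = 1.11 km × 3251/540 = 6.68 km.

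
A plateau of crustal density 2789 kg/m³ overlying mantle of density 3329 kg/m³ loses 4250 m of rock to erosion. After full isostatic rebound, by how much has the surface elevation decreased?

Rebound u = e ρ_c/ρ_m = 4250 m × 2789/3329 = 3561 m.
Net surface drop = e − u = 4250 m − 3561 m = e (ρ_m − ρ_c)/ρ_m = 689 m.

689 m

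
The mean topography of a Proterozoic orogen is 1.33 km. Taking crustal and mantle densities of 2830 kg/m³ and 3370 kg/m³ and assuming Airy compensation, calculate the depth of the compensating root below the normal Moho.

In Airy isostatic equilibrium: the weight of the topography is balanced by the buoyancy of the root, ρ_c h = (ρ_m − ρ_c) r.
r = h · ρ_c / (ρ_m − ρ_c) = 1.33 km × 2830 / (3370 − 2830) = 6.97 km.

6.97 km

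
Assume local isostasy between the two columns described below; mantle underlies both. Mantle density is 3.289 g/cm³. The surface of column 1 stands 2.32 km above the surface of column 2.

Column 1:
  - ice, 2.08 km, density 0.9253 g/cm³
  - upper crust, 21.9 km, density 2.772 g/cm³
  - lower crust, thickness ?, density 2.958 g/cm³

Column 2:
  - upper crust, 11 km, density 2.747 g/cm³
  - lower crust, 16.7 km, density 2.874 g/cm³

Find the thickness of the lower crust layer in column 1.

Take the compensation level at the base of the deeper column (depth z_c below the surface of column 1) and equate Σ ρ_i t_i down to z_c; mantle fills any gap and the z_c terms cancel.
Column 1: 2.08×0.9253 + 21.9×2.772 + x×2.958 + (z_c − 23.98 − x)×3.289
Column 2: 2.32×0 + 11×2.747 + 16.7×2.874 + (z_c − 2.32 − 27.7)×3.289
The z_c×3.289 term appears on both sides and cancels. Collect the known terms of each column as K = Σ(ρt)_known − 3.289 × (depth of known layers): K_1 = 62.631424 − 3.289×23.98 = −16.238796; K_2 = 78.2128 − 3.289×(2.32 + 27.7) = −20.52298.
Balance: K_1 − x×(3.289 − 2.958) = K_2, so x = (K_1 − K_2)/(3.289 − 2.958) = 4.28418/0.331 = 12.9 km.

12.9 km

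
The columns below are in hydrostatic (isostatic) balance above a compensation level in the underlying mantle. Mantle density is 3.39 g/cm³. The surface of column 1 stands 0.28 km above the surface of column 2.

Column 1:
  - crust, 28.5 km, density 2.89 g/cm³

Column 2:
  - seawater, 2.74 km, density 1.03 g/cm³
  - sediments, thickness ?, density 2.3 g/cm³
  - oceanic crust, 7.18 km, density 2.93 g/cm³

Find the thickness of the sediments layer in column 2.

3.24 km

Take the compensation level at the base of the deeper column (depth z_c below the surface of column 1) and equate Σ ρ_i t_i down to z_c; mantle fills any gap and the z_c terms cancel.
Column 1: 28.5×2.89 + (z_c − 28.5)×3.39
Column 2: 0.28×0 + 2.74×1.03 + x×2.3 + 7.18×2.93 + (z_c − 0.28 − 9.92 − x)×3.39
The z_c×3.39 term appears on both sides and cancels. Collect the known terms of each column as K = Σ(ρt)_known − 3.39 × (depth of known layers): K_1 = 82.365 − 3.39×28.5 = −14.25; K_2 = 23.8596 − 3.39×(0.28 + 9.92) = −10.7184.
Balance: K_1 = K_2 − x×(3.39 − 2.3), so x = (K_2 − K_1)/(3.39 − 2.3) = 3.5316/1.09 = 3.24 km.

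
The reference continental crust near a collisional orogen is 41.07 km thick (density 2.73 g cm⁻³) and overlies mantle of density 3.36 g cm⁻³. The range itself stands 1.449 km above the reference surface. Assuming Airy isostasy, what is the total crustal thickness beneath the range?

Root depth r = h ρ_c / (ρ_m − ρ_c) = 1.449 km × 2.73 / 0.63 = 6.279 km.
Total thickness = T + h + r = 41.07 km + 1.449 km + 6.279 km = 48.8 km.

48.8 km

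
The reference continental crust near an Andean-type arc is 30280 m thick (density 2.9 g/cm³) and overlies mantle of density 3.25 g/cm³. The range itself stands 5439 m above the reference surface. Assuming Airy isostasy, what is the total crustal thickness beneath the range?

Root depth r = h ρ_c / (ρ_m − ρ_c) = 5439 m × 2.9 / 0.35 = 45070 m.
Total thickness = T + h + r = 30280 m + 5439 m + 45070 m = 80800 m.

80800 m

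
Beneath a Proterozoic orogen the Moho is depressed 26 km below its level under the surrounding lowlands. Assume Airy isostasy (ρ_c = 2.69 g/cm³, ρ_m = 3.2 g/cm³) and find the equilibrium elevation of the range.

For local isostatic compensation: ρ_c h = (ρ_m − ρ_c) r.
h = r (ρ_m − ρ_c) / ρ_c = 26 km × (3.2 − 2.69) / 2.69 = 4.93 km.

4.93 km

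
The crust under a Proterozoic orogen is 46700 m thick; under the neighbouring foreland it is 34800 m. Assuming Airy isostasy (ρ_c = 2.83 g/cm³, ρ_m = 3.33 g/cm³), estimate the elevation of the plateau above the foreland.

1790 m

Excess crust Δ = 46700 m − 34800 m = 11900 m, split between elevation h and root r with h + r = Δ.
Airy balance ρ_c h = (ρ_m − ρ_c) r gives r = h ρ_c/(ρ_m − ρ_c), so h (1 + ρ_c/(ρ_m − ρ_c)) = Δ, i.e. h = Δ (ρ_m − ρ_c)/ρ_m.
h = 11900 m × 0.5/3.33 = 1790 m.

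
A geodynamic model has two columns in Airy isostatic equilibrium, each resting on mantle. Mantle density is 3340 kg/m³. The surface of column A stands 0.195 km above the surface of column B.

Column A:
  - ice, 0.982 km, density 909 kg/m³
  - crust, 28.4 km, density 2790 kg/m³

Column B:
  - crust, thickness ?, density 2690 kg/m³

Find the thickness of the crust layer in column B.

26.7 km

Take the compensation level at the base of the deeper column (depth z_c below the surface of column A) and equate Σ ρ_i t_i down to z_c; mantle fills any gap and the z_c terms cancel.
Column A: 0.982×909 + 28.4×2790 + (z_c − 29.382)×3340
Column B: 0.195×0 + x×2690 + (z_c − 0.195 − 0 − x)×3340
The z_c×3340 term appears on both sides and cancels. Collect the known terms of each column as K = Σ(ρt)_known − 3340 × (depth of known layers): K_A = 80128.638 − 3340×29.382 = −18007.242; K_B = 0 − 3340×(0.195 + 0) = −651.3.
Balance: K_A = K_B − x×(3340 − 2690), so x = (K_B − K_A)/(3340 − 2690) = 17355.9/650 = 26.7 km.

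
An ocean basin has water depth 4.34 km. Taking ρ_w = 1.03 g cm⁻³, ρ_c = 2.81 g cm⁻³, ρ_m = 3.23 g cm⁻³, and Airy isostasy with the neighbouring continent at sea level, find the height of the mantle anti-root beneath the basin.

18.4 km

Balancing pressure at the compensation depth: replacing crust with seawater at the top is compensated by replacing crust with mantle at the base: d (ρ_c − ρ_w) = a (ρ_m − ρ_c).
a = d (ρ_c − ρ_w)/(ρ_m − ρ_c) = 4.34 km × 1.78/0.42 = 18.4 km.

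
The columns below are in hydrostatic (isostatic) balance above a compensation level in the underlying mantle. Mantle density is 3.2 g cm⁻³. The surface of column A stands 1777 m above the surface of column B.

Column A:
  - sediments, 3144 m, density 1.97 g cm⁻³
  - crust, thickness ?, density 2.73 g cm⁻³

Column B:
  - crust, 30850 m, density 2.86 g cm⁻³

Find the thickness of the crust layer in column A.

26200 m

Take the compensation level at the base of the deeper column (depth z_c below the surface of column A) and equate Σ ρ_i t_i down to z_c; mantle fills any gap and the z_c terms cancel.
Column A: 3144×1.97 + x×2.73 + (z_c − 3144 − x)×3.2
Column B: 1777×0 + 30850×2.86 + (z_c − 1777 − 30850)×3.2
The z_c×3.2 term appears on both sides and cancels. Collect the known terms of each column as K = Σ(ρt)_known − 3.2 × (depth of known layers): K_A = 6193.68 − 3.2×3144 = −3867.12; K_B = 88231 − 3.2×(1777 + 30850) = −16175.4.
Balance: K_A − x×(3.2 − 2.73) = K_B, so x = (K_A − K_B)/(3.2 − 2.73) = 12308.3/0.47 = 26200 m.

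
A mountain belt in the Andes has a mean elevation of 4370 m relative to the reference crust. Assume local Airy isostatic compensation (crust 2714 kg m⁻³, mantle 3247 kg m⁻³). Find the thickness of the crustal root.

For local isostatic compensation: the weight of the topography is balanced by the buoyancy of the root, ρ_c h = (ρ_m − ρ_c) r.
r = h · ρ_c / (ρ_m − ρ_c) = 4370 m × 2714 / (3247 − 2714) = 22300 m.

22300 m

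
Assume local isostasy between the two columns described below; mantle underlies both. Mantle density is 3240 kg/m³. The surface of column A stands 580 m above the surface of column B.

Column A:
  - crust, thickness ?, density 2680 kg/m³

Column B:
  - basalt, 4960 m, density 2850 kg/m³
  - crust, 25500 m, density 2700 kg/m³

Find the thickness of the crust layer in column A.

31400 m

Take the compensation level at the base of the deeper column (depth z_c below the surface of column A) and equate Σ ρ_i t_i down to z_c; mantle fills any gap and the z_c terms cancel.
Column A: x×2680 + (z_c − 0 − x)×3240
Column B: 580×0 + 4960×2850 + 25500×2700 + (z_c − 580 − 30460)×3240
The z_c×3240 term appears on both sides and cancels. Collect the known terms of each column as K = Σ(ρt)_known − 3240 × (depth of known layers): K_A = 0 − 3240×0 = 0; K_B = 82986000 − 3240×(580 + 30460) = −17583600.
Balance: K_A − x×(3240 − 2680) = K_B, so x = (K_A − K_B)/(3240 − 2680) = 17583600/560 = 31400 m.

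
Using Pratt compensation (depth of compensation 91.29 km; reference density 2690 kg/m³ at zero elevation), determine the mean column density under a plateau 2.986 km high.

2600 kg/m³

Pratt balance: ρ_ref D = ρ (D + h).
ρ = ρ_ref D/(D + h) = 2690 × 91.29 km/(91.29 km + 2.986 km) = 2600 kg/m³.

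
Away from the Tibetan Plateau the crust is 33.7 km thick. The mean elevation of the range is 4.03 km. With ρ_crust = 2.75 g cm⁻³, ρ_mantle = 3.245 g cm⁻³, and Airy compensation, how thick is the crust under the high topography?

Root depth r = h ρ_c / (ρ_m − ρ_c) = 4.03 km × 2.75 / 0.495 = 22.39 km.
Total thickness = T + h + r = 33.7 km + 4.03 km + 22.39 km = 60.1 km.

60.1 km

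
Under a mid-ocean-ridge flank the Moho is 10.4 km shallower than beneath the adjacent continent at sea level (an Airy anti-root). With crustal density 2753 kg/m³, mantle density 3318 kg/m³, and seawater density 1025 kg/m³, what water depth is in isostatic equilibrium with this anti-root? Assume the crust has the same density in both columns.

Replacing a thickness d of crust by seawater at the top must be balanced by replacing crust with mantle at the base: d (ρ_c − ρ_w) = a (ρ_m − ρ_c).
d = a (ρ_m − ρ_c)/(ρ_c − ρ_w) = 10.4 km × 565/1728 = 3.4 km.

3.4 km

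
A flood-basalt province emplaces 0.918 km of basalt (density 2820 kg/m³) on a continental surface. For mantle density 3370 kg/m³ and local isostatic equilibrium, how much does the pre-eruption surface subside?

Subaerial loading: s = t ρ_load / ρ_m.
s = 0.918 km × 2820/3370 = 0.768 km.

0.768 km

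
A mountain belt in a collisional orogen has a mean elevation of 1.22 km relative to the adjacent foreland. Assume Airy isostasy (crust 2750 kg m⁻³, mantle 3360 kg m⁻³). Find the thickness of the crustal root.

Balancing pressure at the compensation depth: the weight of the topography is balanced by the buoyancy of the root, ρ_c h = (ρ_m − ρ_c) r.
r = h · ρ_c / (ρ_m − ρ_c) = 1.22 km × 2750 / (3360 − 2750) = 5.5 km.

5.5 km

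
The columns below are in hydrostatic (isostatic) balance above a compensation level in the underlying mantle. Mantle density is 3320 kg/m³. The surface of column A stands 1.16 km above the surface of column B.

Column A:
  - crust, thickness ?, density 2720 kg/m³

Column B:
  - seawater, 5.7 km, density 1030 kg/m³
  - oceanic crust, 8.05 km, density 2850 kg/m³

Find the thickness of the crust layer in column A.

Take the compensation level at the base of the deeper column (depth z_c below the surface of column A) and equate Σ ρ_i t_i down to z_c; mantle fills any gap and the z_c terms cancel.
Column A: x×2720 + (z_c − 0 − x)×3320
Column B: 1.16×0 + 5.7×1030 + 8.05×2850 + (z_c − 1.16 − 13.75)×3320
The z_c×3320 term appears on both sides and cancels. Collect the known terms of each column as K = Σ(ρt)_known − 3320 × (depth of known layers): K_A = 0 − 3320×0 = 0; K_B = 28813.5 − 3320×(1.16 + 13.75) = −20687.7.
Balance: K_A − x×(3320 − 2720) = K_B, so x = (K_A − K_B)/(3320 − 2720) = 20687.7/600 = 34.5 km.

34.5 km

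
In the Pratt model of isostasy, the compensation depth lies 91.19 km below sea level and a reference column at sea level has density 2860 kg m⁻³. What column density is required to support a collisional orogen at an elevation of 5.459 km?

Pratt balance: ρ_ref D = ρ (D + h).
ρ = ρ_ref D/(D + h) = 2860 × 91.19 km/(91.19 km + 5.459 km) = 2700 kg m⁻³.

2700 kg m⁻³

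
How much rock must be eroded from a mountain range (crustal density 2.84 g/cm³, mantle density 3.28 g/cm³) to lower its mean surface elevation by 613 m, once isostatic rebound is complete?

4570 m

Net drop Δ = e − u = e − e ρ_c/ρ_m = e (ρ_m − ρ_c)/ρ_m.
e = Δ ρ_m/(ρ_m − ρ_c) = 613 m × 3.28/0.44 = 4570 m.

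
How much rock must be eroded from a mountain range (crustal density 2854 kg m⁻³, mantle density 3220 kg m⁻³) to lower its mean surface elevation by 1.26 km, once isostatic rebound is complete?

Net drop Δ = e − u = e − e ρ_c/ρ_m = e (ρ_m − ρ_c)/ρ_m.
e = Δ ρ_m/(ρ_m − ρ_c) = 1.26 km × 3220/366 = 11.1 km.

11.1 km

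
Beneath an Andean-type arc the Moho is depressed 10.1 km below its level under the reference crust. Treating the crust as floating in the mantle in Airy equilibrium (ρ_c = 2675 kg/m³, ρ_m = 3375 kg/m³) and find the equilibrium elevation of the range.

Equating mass per unit area of the two columns: ρ_c h = (ρ_m − ρ_c) r.
h = r (ρ_m − ρ_c) / ρ_c = 10.1 km × (3375 − 2675) / 2675 = 2.64 km.

2.64 km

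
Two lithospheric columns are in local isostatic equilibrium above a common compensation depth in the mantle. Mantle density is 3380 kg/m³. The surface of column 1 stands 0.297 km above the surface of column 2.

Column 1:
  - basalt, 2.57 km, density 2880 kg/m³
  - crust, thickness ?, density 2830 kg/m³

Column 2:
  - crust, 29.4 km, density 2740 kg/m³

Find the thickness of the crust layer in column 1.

Take the compensation level at the base of the deeper column (depth z_c below the surface of column 1) and equate Σ ρ_i t_i down to z_c; mantle fills any gap and the z_c terms cancel.
Column 1: 2.57×2880 + x×2830 + (z_c − 2.57 − x)×3380
Column 2: 0.297×0 + 29.4×2740 + (z_c − 0.297 − 29.4)×3380
The z_c×3380 term appears on both sides and cancels. Collect the known terms of each column as K = Σ(ρt)_known − 3380 × (depth of known layers): K_1 = 7401.6 − 3380×2.57 = −1285; K_2 = 80556 − 3380×(0.297 + 29.4) = −19819.86.
Balance: K_1 − x×(3380 − 2830) = K_2, so x = (K_1 − K_2)/(3380 − 2830) = 18534.9/550 = 33.7 km.

33.7 km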